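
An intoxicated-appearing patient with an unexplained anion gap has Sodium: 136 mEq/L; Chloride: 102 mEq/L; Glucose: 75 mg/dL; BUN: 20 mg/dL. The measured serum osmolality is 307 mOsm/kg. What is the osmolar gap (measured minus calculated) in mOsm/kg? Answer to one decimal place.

23.7 mOsm/kg

Calculated osmolality = 2·Na + glucose/18 + BUN/2.8
= 2·136 + 75/18 + 20/2.8
= 272 + 4.17 + 7.14
= 283.31 mOsm/kg ≈ 283.3 mOsm/kg
Osmolar gap = measured − calculated = 307 − 283.3 = 23.7 mOsm/kg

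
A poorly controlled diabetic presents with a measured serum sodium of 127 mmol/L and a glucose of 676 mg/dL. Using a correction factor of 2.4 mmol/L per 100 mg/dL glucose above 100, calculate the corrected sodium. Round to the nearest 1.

141 mmol/L

Corrected Na = measured Na + 2.4 · (glucose − 100)/100
= 127 + 2.4 · (676 − 100)/100
= 127 + 13.8
= 140.8 mmol/L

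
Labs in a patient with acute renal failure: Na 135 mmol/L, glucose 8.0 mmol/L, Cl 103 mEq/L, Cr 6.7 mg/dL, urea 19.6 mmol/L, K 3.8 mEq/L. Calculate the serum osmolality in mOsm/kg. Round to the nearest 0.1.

Calculated osmolality = 2·Na + glucose + urea
= 2·135 + 8 + 19.6
= 270 + 8 + 19.60
= 297.6 mOsm/kg

297.6 mOsm/kg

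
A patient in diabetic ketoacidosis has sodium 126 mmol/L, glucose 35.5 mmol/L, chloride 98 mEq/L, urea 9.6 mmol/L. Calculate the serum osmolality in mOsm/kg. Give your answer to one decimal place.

Calculated osmolality = 2·Na + glucose + urea
= 2·126 + 35.5 + 9.6
= 252 + 35.50 + 9.60
= 297.1 mOsm/kg

297.1 mOsm/kg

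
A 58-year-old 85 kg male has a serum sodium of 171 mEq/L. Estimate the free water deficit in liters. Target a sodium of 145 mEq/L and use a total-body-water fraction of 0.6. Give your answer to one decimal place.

9.1 L

TBW = 0.6 · 85 = 51 L
Free water deficit = TBW · (Na/145 − 1)
= 51 · (171/145 − 1)
= 51 · 0.1793
= 9.14 L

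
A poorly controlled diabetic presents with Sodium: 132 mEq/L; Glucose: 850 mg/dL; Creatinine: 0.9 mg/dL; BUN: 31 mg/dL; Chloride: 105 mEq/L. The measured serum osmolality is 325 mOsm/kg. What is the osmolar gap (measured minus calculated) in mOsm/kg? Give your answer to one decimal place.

2.7 mOsm/kg

Calculated osmolality = 2·Na + glucose/18 + BUN/2.8
= 2·132 + 850/18 + 31/2.8
= 264 + 47.22 + 11.07
= 322.29 mOsm/kg ≈ 322.3 mOsm/kg
Osmolar gap = measured − calculated = 325 − 322.3 = 2.7 mOsm/kg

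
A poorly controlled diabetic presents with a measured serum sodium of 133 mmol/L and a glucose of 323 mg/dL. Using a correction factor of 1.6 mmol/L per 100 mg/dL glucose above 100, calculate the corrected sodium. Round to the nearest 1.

137 mmol/L

Corrected Na = measured Na + 1.6 · (glucose − 100)/100
= 133 + 1.6 · (323 − 100)/100
= 133 + 3.6
= 136.6 mmol/L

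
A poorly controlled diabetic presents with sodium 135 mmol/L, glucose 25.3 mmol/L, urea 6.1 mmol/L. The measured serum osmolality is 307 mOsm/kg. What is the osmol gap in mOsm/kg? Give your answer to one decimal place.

Calculated osmolality = 2·Na + glucose + urea
= 2·135 + 25.3 + 6.1
= 270 + 25.30 + 6.10
= 301.4 mOsm/kg ≈ 301.4 mOsm/kg
Osmolar gap = measured − calculated = 307 − 301.4 = 5.6 mOsm/kg

5.6 mOsm/kg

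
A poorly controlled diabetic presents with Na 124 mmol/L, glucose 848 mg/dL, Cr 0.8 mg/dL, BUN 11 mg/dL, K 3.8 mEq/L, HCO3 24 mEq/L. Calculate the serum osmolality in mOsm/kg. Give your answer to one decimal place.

299.0 mOsm/kg

Calculated osmolality = 2·Na + glucose/18 + BUN/2.8
= 2·124 + 848/18 + 11/2.8
= 248 + 47.11 + 3.93
= 299.04 mOsm/kg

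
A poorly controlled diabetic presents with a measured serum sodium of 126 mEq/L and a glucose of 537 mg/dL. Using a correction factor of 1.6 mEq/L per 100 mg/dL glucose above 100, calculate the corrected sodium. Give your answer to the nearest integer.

133 mEq/L

Corrected Na = measured Na + 1.6 · (glucose − 100)/100
= 126 + 1.6 · (537 − 100)/100
= 126 + 7
= 133 mEq/L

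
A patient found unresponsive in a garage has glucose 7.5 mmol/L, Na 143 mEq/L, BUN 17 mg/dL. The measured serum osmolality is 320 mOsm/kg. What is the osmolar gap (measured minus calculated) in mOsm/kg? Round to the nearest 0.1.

20.4 mOsm/kg

Calculated osmolality = 2·Na + glucose + BUN/2.8
= 2·143 + 7.5 + 17/2.8
= 286 + 7.50 + 6.07
= 299.57 mOsm/kg ≈ 299.6 mOsm/kg
Osmolar gap = measured − calculated = 320 − 299.6 = 20.4 mOsm/kg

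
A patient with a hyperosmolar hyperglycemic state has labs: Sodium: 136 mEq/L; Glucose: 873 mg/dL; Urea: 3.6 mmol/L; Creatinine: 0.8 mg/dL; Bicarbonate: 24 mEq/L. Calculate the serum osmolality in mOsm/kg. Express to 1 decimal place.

324.1 mOsm/kg

Calculated osmolality = 2·Na + glucose/18 + urea
= 2·136 + 873/18 + 3.6
= 272 + 48.50 + 3.60
= 324.1 mOsm/kg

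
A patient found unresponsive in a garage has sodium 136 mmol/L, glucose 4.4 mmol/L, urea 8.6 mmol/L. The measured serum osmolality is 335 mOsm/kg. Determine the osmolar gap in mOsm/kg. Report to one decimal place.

50.0 mOsm/kg

Calculated osmolality = 2·Na + glucose + urea
= 2·136 + 4.4 + 8.6
= 272 + 4.40 + 8.60
= 285 mOsm/kg ≈ 285.0 mOsm/kg
Osmolar gap = measured − calculated = 335 − 285.0 = 50.0 mOsm/kg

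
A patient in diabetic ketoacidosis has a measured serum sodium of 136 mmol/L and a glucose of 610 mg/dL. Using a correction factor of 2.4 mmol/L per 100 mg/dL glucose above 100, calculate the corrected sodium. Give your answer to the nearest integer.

148 mmol/L

Corrected Na = measured Na + 2.4 · (glucose − 100)/100
= 136 + 2.4 · (610 − 100)/100
= 136 + 12.2
= 148.2 mmol/L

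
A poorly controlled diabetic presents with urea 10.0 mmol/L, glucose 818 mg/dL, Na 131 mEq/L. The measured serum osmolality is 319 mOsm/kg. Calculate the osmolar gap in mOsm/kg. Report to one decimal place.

1.6 mOsm/kg

Calculated osmolality = 2·Na + glucose/18 + urea
= 2·131 + 818/18 + 10
= 262 + 45.44 + 10
= 317.44 mOsm/kg ≈ 317.4 mOsm/kg
Osmolar gap = measured − calculated = 319 − 317.4 = 1.6 mOsm/kg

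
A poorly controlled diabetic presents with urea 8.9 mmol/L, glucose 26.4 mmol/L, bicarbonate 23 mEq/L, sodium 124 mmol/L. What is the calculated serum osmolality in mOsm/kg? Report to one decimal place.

283.3 mOsm/kg

Calculated osmolality = 2·Na + glucose + urea
= 2·124 + 26.4 + 8.9
= 248 + 26.40 + 8.90
= 283.3 mOsm/kg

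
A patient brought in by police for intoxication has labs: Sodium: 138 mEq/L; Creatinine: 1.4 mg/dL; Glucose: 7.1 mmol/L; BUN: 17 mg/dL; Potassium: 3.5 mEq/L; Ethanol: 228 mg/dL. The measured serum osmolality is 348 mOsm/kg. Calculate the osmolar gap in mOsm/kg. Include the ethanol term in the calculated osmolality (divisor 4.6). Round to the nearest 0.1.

Calculated osmolality = 2·Na + glucose + BUN/2.8 + ethanol/4.6
= 2·138 + 7.1 + 17/2.8 + 228/4.6
= 276 + 7.10 + 6.07 + 49.57
= 338.74 mOsm/kg ≈ 338.7 mOsm/kg
Osmolar gap = measured − calculated = 348 − 338.7 = 9.3 mOsm/kg

9.3 mOsm/kg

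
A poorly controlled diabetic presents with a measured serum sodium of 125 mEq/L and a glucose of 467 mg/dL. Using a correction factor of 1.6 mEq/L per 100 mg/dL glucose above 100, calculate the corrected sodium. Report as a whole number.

Corrected Na = measured Na + 1.6 · (glucose − 100)/100
= 125 + 1.6 · (467 − 100)/100
= 125 + 5.9
= 130.9 mEq/L

131 mEq/L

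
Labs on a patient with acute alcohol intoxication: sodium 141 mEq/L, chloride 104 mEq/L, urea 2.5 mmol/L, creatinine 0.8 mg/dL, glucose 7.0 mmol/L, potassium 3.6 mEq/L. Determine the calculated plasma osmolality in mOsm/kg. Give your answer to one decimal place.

Calculated osmolality = 2·Na + glucose + urea
= 2·141 + 7 + 2.5
= 282 + 7 + 2.50
= 291.5 mOsm/kg

291.5 mOsm/kg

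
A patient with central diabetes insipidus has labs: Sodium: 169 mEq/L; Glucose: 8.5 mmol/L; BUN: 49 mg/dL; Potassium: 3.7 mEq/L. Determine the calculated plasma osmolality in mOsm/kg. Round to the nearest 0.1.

Calculated osmolality = 2·Na + glucose + BUN/2.8
= 2·169 + 8.5 + 49/2.8
= 338 + 8.50 + 17.50
= 364 mOsm/kg

364.0 mOsm/kg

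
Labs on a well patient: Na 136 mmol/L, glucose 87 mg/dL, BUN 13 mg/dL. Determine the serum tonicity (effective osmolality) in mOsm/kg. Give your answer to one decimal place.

Effective osmolality excludes urea (freely permeant across cell membranes):
2·Na + glucose/18
= 2·136 + 87/18
= 272 + 4.83
= 276.83 mOsm/kg

276.8 mOsm/kg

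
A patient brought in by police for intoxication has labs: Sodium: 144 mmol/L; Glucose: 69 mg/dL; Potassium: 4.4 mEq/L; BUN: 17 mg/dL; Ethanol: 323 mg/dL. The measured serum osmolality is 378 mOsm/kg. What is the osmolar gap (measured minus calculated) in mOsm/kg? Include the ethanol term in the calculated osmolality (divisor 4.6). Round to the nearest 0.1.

9.9 mOsm/kg

Calculated osmolality = 2·Na + glucose/18 + BUN/2.8 + ethanol/4.6
= 2·144 + 69/18 + 17/2.8 + 323/4.6
= 288 + 3.83 + 6.07 + 70.22
= 368.12 mOsm/kg ≈ 368.1 mOsm/kg
Osmolar gap = measured − calculated = 378 − 368.1 = 9.9 mOsm/kg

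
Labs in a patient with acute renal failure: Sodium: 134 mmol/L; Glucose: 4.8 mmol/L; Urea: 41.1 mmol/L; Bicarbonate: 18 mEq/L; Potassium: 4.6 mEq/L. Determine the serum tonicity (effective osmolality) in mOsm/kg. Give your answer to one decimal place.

272.8 mOsm/kg

Effective osmolality excludes urea (freely permeant across cell membranes):
2·Na + glucose
= 2·134 + 4.8
= 268 + 4.8
= 272.8 mOsm/kg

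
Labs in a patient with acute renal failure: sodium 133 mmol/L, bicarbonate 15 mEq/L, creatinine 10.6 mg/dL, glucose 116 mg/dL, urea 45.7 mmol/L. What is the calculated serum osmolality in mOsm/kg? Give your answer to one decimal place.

318.1 mOsm/kg

Calculated osmolality = 2·Na + glucose/18 + urea
= 2·133 + 116/18 + 45.7
= 266 + 6.44 + 45.70
= 318.14 mOsm/kg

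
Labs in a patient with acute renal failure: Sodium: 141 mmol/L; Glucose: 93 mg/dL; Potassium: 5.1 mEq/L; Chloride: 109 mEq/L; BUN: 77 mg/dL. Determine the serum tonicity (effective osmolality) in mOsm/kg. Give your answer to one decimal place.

Effective osmolality excludes urea (freely permeant across cell membranes):
2·Na + glucose/18
= 2·141 + 93/18
= 282 + 5.17
= 287.17 mOsm/kg

287.2 mOsm/kg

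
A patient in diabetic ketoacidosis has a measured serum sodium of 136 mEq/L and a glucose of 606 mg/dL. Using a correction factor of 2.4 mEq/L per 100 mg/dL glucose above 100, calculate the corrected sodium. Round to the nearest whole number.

Corrected Na = measured Na + 2.4 · (glucose − 100)/100
= 136 + 2.4 · (606 − 100)/100
= 136 + 12.1
= 148.1 mEq/L

148 mEq/L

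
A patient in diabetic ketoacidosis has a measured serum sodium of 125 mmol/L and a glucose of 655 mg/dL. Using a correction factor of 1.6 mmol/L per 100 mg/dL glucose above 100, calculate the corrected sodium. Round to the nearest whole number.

Corrected Na = measured Na + 1.6 · (glucose − 100)/100
= 125 + 1.6 · (655 − 100)/100
= 125 + 8.9
= 133.9 mmol/L

134 mmol/L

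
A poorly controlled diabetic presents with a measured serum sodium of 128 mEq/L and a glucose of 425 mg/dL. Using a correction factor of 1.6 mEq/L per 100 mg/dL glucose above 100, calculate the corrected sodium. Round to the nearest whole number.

Corrected Na = measured Na + 1.6 · (glucose − 100)/100
= 128 + 1.6 · (425 − 100)/100
= 128 + 5.2
= 133.2 mEq/L

133 mEq/L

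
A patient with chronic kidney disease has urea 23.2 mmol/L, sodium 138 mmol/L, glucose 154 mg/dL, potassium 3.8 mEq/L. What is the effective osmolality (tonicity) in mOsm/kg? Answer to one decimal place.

Effective osmolality excludes urea (freely permeant across cell membranes):
2·Na + glucose/18
= 2·138 + 154/18
= 276 + 8.56
= 284.56 mOsm/kg

284.6 mOsm/kg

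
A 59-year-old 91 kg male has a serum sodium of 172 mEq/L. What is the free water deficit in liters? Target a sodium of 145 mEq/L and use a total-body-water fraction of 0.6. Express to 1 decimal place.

10.2 L

TBW = 0.6 · 91 = 54.6 L
Free water deficit = TBW · (Na/145 − 1)
= 54.6 · (172/145 − 1)
= 54.6 · 0.1862
= 10.17 L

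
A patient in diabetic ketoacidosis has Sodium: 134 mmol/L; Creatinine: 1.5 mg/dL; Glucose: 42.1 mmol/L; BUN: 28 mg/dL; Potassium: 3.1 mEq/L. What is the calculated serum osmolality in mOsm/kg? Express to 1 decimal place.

Calculated osmolality = 2·Na + glucose + BUN/2.8
= 2·134 + 42.1 + 28/2.8
= 268 + 42.10 + 10
= 320.1 mOsm/kg

320.1 mOsm/kg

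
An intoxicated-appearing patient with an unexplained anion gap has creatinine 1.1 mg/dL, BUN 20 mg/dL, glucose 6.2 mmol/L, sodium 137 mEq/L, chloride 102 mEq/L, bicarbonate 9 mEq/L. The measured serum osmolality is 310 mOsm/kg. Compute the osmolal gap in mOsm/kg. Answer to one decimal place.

22.7 mOsm/kg

Calculated osmolality = 2·Na + glucose + BUN/2.8
= 2·137 + 6.2 + 20/2.8
= 274 + 6.20 + 7.14
= 287.34 mOsm/kg ≈ 287.3 mOsm/kg
Osmolar gap = measured − calculated = 310 − 287.3 = 22.7 mOsm/kg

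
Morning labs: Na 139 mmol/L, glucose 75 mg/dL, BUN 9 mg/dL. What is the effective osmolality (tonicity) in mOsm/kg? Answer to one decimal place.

Effective osmolality excludes urea (freely permeant across cell membranes):
2·Na + glucose/18
= 2·139 + 75/18
= 278 + 4.17
= 282.17 mOsm/kg

282.2 mOsm/kg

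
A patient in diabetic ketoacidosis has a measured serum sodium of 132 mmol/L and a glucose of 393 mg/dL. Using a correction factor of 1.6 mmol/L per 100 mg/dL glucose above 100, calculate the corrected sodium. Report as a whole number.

Corrected Na = measured Na + 1.6 · (glucose − 100)/100
= 132 + 1.6 · (393 − 100)/100
= 132 + 4.7
= 136.7 mmol/L

137 mmol/L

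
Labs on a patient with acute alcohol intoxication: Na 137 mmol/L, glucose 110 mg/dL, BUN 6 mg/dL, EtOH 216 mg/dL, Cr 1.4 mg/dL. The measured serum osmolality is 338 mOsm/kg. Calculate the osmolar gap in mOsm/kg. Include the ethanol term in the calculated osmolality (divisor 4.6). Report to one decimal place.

8.8 mOsm/kg

Calculated osmolality = 2·Na + glucose/18 + BUN/2.8 + ethanol/4.6
= 2·137 + 110/18 + 6/2.8 + 216/4.6
= 274 + 6.11 + 2.14 + 46.96
= 329.21 mOsm/kg ≈ 329.2 mOsm/kg
Osmolar gap = measured − calculated = 338 − 329.2 = 8.8 mOsm/kg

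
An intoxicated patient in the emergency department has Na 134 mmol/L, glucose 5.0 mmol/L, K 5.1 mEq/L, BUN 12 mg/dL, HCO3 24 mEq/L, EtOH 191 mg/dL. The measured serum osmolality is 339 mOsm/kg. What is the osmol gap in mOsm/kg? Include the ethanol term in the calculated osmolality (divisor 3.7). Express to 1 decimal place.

10.1 mOsm/kg

Calculated osmolality = 2·Na + glucose + BUN/2.8 + ethanol/3.7
= 2·134 + 5 + 12/2.8 + 191/3.7
= 268 + 5 + 4.29 + 51.62
= 328.91 mOsm/kg ≈ 328.9 mOsm/kg
Osmolar gap = measured − calculated = 339 − 328.9 = 10.1 mOsm/kg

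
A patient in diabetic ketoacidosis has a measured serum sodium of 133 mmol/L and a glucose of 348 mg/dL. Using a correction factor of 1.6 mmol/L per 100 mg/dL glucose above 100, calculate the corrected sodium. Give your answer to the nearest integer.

Corrected Na = measured Na + 1.6 · (glucose − 100)/100
= 133 + 1.6 · (348 − 100)/100
= 133 + 4
= 137 mmol/L

137 mmol/L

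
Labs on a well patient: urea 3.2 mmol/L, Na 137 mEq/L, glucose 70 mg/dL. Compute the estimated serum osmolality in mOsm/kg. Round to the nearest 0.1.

281.1 mOsm/kg

Calculated osmolality = 2·Na + glucose/18 + urea
= 2·137 + 70/18 + 3.2
= 274 + 3.89 + 3.20
= 281.09 mOsm/kg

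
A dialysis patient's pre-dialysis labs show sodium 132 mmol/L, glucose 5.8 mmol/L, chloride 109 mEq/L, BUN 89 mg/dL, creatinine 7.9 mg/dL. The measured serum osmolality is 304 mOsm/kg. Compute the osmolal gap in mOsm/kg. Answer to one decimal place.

Calculated osmolality = 2·Na + glucose + BUN/2.8
= 2·132 + 5.8 + 89/2.8
= 264 + 5.80 + 31.79
= 301.59 mOsm/kg ≈ 301.6 mOsm/kg
Osmolar gap = measured − calculated = 304 − 301.6 = 2.4 mOsm/kg

2.4 mOsm/kg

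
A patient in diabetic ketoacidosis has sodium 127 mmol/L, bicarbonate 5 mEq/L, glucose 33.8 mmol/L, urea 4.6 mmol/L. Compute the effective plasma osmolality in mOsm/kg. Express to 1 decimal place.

287.8 mOsm/kg

Effective osmolality excludes urea (freely permeant across cell membranes):
2·Na + glucose
= 2·127 + 33.8
= 254 + 33.8
= 287.8 mOsm/kg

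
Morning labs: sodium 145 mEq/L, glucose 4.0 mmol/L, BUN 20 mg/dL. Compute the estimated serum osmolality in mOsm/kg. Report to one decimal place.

301.1 mOsm/kg

Calculated osmolality = 2·Na + glucose + BUN/2.8
= 2·145 + 4 + 20/2.8
= 290 + 4 + 7.14
= 301.14 mOsm/kg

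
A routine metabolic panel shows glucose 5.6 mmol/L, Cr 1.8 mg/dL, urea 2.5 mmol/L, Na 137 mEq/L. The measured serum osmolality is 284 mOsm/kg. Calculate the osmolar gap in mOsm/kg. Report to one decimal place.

Calculated osmolality = 2·Na + glucose + urea
= 2·137 + 5.6 + 2.5
= 274 + 5.60 + 2.50
= 282.1 mOsm/kg ≈ 282.1 mOsm/kg
Osmolar gap = measured − calculated = 284 − 282.1 = 1.9 mOsm/kg

1.9 mOsm/kg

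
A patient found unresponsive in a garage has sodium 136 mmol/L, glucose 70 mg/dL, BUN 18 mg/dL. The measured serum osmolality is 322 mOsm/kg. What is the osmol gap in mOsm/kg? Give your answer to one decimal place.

39.7 mOsm/kg

Calculated osmolality = 2·Na + glucose/18 + BUN/2.8
= 2·136 + 70/18 + 18/2.8
= 272 + 3.89 + 6.43
= 282.32 mOsm/kg ≈ 282.3 mOsm/kg
Osmolar gap = measured − calculated = 322 − 282.3 = 39.7 mOsm/kg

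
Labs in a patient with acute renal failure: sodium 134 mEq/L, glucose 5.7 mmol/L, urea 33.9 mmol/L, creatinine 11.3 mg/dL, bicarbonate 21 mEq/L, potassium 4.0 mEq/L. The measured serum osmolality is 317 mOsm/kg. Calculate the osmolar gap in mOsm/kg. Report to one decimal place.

Calculated osmolality = 2·Na + glucose + urea
= 2·134 + 5.7 + 33.9
= 268 + 5.70 + 33.90
= 307.6 mOsm/kg ≈ 307.6 mOsm/kg
Osmolar gap = measured − calculated = 317 − 307.6 = 9.4 mOsm/kg

9.4 mOsm/kg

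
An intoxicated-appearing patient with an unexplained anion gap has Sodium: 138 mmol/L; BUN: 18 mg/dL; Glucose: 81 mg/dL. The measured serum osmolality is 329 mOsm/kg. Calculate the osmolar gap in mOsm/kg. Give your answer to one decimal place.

Calculated osmolality = 2·Na + glucose/18 + BUN/2.8
= 2·138 + 81/18 + 18/2.8
= 276 + 4.50 + 6.43
= 286.93 mOsm/kg ≈ 286.9 mOsm/kg
Osmolar gap = measured − calculated = 329 − 286.9 = 42.1 mOsm/kg

42.1 mOsm/kg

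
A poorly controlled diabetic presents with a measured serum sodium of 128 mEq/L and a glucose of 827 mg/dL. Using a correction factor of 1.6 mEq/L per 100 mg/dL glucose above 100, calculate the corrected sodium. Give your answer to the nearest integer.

140 mEq/L

Corrected Na = measured Na + 1.6 · (glucose − 100)/100
= 128 + 1.6 · (827 − 100)/100
= 128 + 11.6
= 139.6 mEq/L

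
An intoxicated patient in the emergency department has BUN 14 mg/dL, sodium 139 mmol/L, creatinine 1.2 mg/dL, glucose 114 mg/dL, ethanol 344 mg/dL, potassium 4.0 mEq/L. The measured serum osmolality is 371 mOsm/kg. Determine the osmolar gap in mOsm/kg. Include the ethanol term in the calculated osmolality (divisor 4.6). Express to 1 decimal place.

6.9 mOsm/kg

Calculated osmolality = 2·Na + glucose/18 + BUN/2.8 + ethanol/4.6
= 2·139 + 114/18 + 14/2.8 + 344/4.6
= 278 + 6.33 + 5 + 74.78
= 364.11 mOsm/kg ≈ 364.1 mOsm/kg
Osmolar gap = measured − calculated = 371 − 364.1 = 6.9 mOsm/kg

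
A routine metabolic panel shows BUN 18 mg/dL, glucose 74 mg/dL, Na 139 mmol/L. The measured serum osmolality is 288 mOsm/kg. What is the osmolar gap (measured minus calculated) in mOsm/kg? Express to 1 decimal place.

-0.5 mOsm/kg

Calculated osmolality = 2·Na + glucose/18 + BUN/2.8
= 2·139 + 74/18 + 18/2.8
= 278 + 4.11 + 6.43
= 288.54 mOsm/kg ≈ 288.5 mOsm/kg
Osmolar gap = measured − calculated = 288 − 288.5 = -0.5 mOsm/kg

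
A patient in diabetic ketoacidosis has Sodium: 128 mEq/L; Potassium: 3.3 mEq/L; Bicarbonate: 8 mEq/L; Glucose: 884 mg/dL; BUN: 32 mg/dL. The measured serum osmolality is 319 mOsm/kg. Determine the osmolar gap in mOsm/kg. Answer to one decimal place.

Calculated osmolality = 2·Na + glucose/18 + BUN/2.8
= 2·128 + 884/18 + 32/2.8
= 256 + 49.11 + 11.43
= 316.54 mOsm/kg ≈ 316.5 mOsm/kg
Osmolar gap = measured − calculated = 319 − 316.5 = 2.5 mOsm/kg

2.5 mOsm/kg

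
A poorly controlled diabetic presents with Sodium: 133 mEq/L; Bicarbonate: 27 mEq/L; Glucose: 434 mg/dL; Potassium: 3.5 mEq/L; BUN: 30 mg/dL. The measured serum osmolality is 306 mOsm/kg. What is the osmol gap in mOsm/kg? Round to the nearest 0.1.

5.2 mOsm/kg

Calculated osmolality = 2·Na + glucose/18 + BUN/2.8
= 2·133 + 434/18 + 30/2.8
= 266 + 24.11 + 10.71
= 300.82 mOsm/kg ≈ 300.8 mOsm/kg
Osmolar gap = measured − calculated = 306 − 300.8 = 5.2 mOsm/kg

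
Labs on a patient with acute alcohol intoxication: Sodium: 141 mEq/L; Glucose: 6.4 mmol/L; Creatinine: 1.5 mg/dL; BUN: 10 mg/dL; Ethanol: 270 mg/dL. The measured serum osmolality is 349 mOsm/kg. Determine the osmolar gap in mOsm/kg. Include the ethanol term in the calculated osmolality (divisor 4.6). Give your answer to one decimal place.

-1.7 mOsm/kg

Calculated osmolality = 2·Na + glucose + BUN/2.8 + ethanol/4.6
= 2·141 + 6.4 + 10/2.8 + 270/4.6
= 282 + 6.40 + 3.57 + 58.70
= 350.67 mOsm/kg ≈ 350.7 mOsm/kg
Osmolar gap = measured − calculated = 349 − 350.7 = -1.7 mOsm/kg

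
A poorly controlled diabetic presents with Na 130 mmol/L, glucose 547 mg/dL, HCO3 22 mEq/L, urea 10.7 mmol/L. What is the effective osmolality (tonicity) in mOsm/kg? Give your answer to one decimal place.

Effective osmolality excludes urea (freely permeant across cell membranes):
2·Na + glucose/18
= 2·130 + 547/18
= 260 + 30.39
= 290.39 mOsm/kg

290.4 mOsm/kg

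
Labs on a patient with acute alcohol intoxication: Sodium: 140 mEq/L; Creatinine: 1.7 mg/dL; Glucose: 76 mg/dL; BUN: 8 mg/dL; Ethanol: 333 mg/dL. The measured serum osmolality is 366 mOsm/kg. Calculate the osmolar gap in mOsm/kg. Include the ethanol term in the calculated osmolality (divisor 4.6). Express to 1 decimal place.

6.5 mOsm/kg

Calculated osmolality = 2·Na + glucose/18 + BUN/2.8 + ethanol/4.6
= 2·140 + 76/18 + 8/2.8 + 333/4.6
= 280 + 4.22 + 2.86 + 72.39
= 359.47 mOsm/kg ≈ 359.5 mOsm/kg
Osmolar gap = measured − calculated = 366 − 359.5 = 6.5 mOsm/kg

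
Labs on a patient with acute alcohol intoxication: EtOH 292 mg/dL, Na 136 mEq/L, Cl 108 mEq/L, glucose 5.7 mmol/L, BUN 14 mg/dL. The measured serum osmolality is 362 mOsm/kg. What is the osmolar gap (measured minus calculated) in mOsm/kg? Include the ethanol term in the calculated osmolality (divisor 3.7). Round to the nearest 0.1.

0.4 mOsm/kg

Calculated osmolality = 2·Na + glucose + BUN/2.8 + ethanol/3.7
= 2·136 + 5.7 + 14/2.8 + 292/3.7
= 272 + 5.70 + 5 + 78.92
= 361.62 mOsm/kg ≈ 361.6 mOsm/kg
Osmolar gap = measured − calculated = 362 − 361.6 = 0.4 mOsm/kg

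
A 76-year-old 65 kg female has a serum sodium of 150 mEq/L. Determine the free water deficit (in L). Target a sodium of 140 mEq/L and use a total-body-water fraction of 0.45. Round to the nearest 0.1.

2.1 L

TBW = 0.45 · 65 = 29.25 L
Free water deficit = TBW · (Na/140 − 1)
= 29.25 · (150/140 − 1)
= 29.25 · 0.0714
= 2.09 L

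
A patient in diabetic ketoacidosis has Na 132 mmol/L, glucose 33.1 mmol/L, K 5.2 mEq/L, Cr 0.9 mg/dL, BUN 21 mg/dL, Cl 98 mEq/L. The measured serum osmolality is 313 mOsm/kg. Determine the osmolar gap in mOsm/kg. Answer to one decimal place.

8.4 mOsm/kg

Calculated osmolality = 2·Na + glucose + BUN/2.8
= 2·132 + 33.1 + 21/2.8
= 264 + 33.10 + 7.50
= 304.6 mOsm/kg ≈ 304.6 mOsm/kg
Osmolar gap = measured − calculated = 313 − 304.6 = 8.4 mOsm/kg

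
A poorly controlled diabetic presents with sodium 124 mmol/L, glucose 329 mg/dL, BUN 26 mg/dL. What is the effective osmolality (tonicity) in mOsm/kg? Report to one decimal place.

Effective osmolality excludes urea (freely permeant across cell membranes):
2·Na + glucose/18
= 2·124 + 329/18
= 248 + 18.28
= 266.28 mOsm/kg

266.3 mOsm/kg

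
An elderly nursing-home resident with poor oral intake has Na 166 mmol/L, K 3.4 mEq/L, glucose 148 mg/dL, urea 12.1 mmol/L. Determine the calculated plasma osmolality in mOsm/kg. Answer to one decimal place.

Calculated osmolality = 2·Na + glucose/18 + urea
= 2·166 + 148/18 + 12.1
= 332 + 8.22 + 12.10
= 352.32 mOsm/kg

352.3 mOsm/kg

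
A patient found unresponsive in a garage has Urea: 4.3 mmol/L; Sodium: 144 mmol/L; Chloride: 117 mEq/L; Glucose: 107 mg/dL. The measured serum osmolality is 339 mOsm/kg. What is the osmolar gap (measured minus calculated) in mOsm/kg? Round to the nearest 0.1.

Calculated osmolality = 2·Na + glucose/18 + urea
= 2·144 + 107/18 + 4.3
= 288 + 5.94 + 4.30
= 298.24 mOsm/kg ≈ 298.2 mOsm/kg
Osmolar gap = measured − calculated = 339 − 298.2 = 40.8 mOsm/kg

40.8 mOsm/kg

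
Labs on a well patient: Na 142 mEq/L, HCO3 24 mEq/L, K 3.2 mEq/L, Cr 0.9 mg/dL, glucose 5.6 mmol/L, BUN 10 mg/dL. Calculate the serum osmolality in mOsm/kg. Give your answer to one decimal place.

Calculated osmolality = 2·Na + glucose + BUN/2.8
= 2·142 + 5.6 + 10/2.8
= 284 + 5.60 + 3.57
= 293.17 mOsm/kg

293.2 mOsm/kg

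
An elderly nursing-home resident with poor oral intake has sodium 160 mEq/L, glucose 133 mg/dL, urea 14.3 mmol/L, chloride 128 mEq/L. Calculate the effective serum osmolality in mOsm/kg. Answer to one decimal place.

327.4 mOsm/kg

Effective osmolality excludes urea (freely permeant across cell membranes):
2·Na + glucose/18
= 2·160 + 133/18
= 320 + 7.39
= 327.39 mOsm/kg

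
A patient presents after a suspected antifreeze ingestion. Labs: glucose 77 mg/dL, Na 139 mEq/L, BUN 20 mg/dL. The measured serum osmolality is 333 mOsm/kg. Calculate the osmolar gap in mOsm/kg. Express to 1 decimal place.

Calculated osmolality = 2·Na + glucose/18 + BUN/2.8
= 2·139 + 77/18 + 20/2.8
= 278 + 4.28 + 7.14
= 289.42 mOsm/kg ≈ 289.4 mOsm/kg
Osmolar gap = measured − calculated = 333 − 289.4 = 43.6 mOsm/kg

43.6 mOsm/kg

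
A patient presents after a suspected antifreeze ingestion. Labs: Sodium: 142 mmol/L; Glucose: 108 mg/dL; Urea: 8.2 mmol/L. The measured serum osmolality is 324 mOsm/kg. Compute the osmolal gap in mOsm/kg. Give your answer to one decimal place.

25.8 mOsm/kg

Calculated osmolality = 2·Na + glucose/18 + urea
= 2·142 + 108/18 + 8.2
= 284 + 6 + 8.20
= 298.2 mOsm/kg ≈ 298.2 mOsm/kg
Osmolar gap = measured − calculated = 324 − 298.2 = 25.8 mOsm/kg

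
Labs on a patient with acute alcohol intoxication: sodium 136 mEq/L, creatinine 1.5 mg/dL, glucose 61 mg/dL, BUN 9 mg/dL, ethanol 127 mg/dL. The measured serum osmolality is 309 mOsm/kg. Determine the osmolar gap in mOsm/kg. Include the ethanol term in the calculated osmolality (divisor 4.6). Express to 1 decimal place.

2.8 mOsm/kg

Calculated osmolality = 2·Na + glucose/18 + BUN/2.8 + ethanol/4.6
= 2·136 + 61/18 + 9/2.8 + 127/4.6
= 272 + 3.39 + 3.21 + 27.61
= 306.21 mOsm/kg ≈ 306.2 mOsm/kg
Osmolar gap = measured − calculated = 309 − 306.2 = 2.8 mOsm/kg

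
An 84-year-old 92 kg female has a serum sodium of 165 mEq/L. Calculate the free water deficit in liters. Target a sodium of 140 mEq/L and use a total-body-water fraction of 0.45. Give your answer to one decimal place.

7.4 L

TBW = 0.45 · 92 = 41.4 L
Free water deficit = TBW · (Na/140 − 1)
= 41.4 · (165/140 − 1)
= 41.4 · 0.1786
= 7.39 L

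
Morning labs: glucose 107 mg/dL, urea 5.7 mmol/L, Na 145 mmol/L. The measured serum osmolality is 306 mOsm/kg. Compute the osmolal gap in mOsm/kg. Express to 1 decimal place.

4.4 mOsm/kg

Calculated osmolality = 2·Na + glucose/18 + urea
= 2·145 + 107/18 + 5.7
= 290 + 5.94 + 5.70
= 301.64 mOsm/kg ≈ 301.6 mOsm/kg
Osmolar gap = measured − calculated = 306 − 301.6 = 4.4 mOsm/kg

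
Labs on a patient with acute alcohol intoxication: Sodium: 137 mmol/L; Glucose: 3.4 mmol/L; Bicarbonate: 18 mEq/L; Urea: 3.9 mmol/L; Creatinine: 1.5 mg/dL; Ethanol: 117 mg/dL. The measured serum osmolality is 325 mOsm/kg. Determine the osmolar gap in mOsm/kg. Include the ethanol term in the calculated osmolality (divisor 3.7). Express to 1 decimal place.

Calculated osmolality = 2·Na + glucose + urea + ethanol/3.7
= 2·137 + 3.4 + 3.9 + 117/3.7
= 274 + 3.40 + 3.90 + 31.62
= 312.92 mOsm/kg ≈ 312.9 mOsm/kg
Osmolar gap = measured − calculated = 325 − 312.9 = 12.1 mOsm/kg

12.1 mOsm/kg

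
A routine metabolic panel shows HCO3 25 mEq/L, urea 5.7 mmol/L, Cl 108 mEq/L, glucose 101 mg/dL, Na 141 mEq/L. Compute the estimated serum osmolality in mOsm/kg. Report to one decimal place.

293.3 mOsm/kg

Calculated osmolality = 2·Na + glucose/18 + urea
= 2·141 + 101/18 + 5.7
= 282 + 5.61 + 5.70
= 293.31 mOsm/kg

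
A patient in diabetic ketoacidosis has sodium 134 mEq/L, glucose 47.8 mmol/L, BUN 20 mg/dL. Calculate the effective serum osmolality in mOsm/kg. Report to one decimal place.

315.8 mOsm/kg

Effective osmolality excludes urea (freely permeant across cell membranes):
2·Na + glucose
= 2·134 + 47.8
= 268 + 47.8
= 315.8 mOsm/kg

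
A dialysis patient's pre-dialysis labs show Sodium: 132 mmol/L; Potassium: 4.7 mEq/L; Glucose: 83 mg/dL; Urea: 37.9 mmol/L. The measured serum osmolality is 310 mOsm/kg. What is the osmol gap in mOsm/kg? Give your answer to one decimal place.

Calculated osmolality = 2·Na + glucose/18 + urea
= 2·132 + 83/18 + 37.9
= 264 + 4.61 + 37.90
= 306.51 mOsm/kg ≈ 306.5 mOsm/kg
Osmolar gap = measured − calculated = 310 − 306.5 = 3.5 mOsm/kg

3.5 mOsm/kg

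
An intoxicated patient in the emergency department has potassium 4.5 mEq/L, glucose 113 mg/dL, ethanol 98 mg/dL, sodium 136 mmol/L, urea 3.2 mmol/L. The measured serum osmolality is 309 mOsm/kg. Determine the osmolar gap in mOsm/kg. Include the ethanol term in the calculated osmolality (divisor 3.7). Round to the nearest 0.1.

1.0 mOsm/kg

Calculated osmolality = 2·Na + glucose/18 + urea + ethanol/3.7
= 2·136 + 113/18 + 3.2 + 98/3.7
= 272 + 6.28 + 3.20 + 26.49
= 307.97 mOsm/kg ≈ 308.0 mOsm/kg
Osmolar gap = measured − calculated = 309 − 308.0 = 1.0 mOsm/kg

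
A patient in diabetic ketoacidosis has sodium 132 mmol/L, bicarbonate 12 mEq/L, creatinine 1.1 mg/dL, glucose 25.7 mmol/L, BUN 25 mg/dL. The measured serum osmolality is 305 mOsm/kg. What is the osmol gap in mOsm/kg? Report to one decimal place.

Calculated osmolality = 2·Na + glucose + BUN/2.8
= 2·132 + 25.7 + 25/2.8
= 264 + 25.70 + 8.93
= 298.63 mOsm/kg ≈ 298.6 mOsm/kg
Osmolar gap = measured − calculated = 305 − 298.6 = 6.4 mOsm/kg

6.4 mOsm/kg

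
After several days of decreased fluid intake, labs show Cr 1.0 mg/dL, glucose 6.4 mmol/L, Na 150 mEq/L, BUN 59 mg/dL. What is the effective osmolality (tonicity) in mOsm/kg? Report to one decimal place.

306.4 mOsm/kg

Effective osmolality excludes urea (freely permeant across cell membranes):
2·Na + glucose
= 2·150 + 6.4
= 300 + 6.4
= 306.4 mOsm/kg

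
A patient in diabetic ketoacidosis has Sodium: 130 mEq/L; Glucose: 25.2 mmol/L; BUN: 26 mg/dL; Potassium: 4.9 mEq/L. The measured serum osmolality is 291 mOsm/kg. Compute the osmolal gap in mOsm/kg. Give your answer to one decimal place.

Calculated osmolality = 2·Na + glucose + BUN/2.8
= 2·130 + 25.2 + 26/2.8
= 260 + 25.20 + 9.29
= 294.49 mOsm/kg ≈ 294.5 mOsm/kg
Osmolar gap = measured − calculated = 291 − 294.5 = -3.5 mOsm/kg

-3.5 mOsm/kg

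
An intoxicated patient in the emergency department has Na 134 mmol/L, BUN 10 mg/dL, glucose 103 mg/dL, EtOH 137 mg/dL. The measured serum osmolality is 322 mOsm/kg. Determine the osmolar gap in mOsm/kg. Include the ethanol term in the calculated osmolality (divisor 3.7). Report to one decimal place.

7.7 mOsm/kg

Calculated osmolality = 2·Na + glucose/18 + BUN/2.8 + ethanol/3.7
= 2·134 + 103/18 + 10/2.8 + 137/3.7
= 268 + 5.72 + 3.57 + 37.03
= 314.32 mOsm/kg ≈ 314.3 mOsm/kg
Osmolar gap = measured − calculated = 322 − 314.3 = 7.7 mOsm/kg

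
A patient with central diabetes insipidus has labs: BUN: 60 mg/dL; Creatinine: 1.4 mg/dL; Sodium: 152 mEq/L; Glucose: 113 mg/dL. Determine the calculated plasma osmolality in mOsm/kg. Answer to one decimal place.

331.7 mOsm/kg

Calculated osmolality = 2·Na + glucose/18 + BUN/2.8
= 2·152 + 113/18 + 60/2.8
= 304 + 6.28 + 21.43
= 331.71 mOsm/kg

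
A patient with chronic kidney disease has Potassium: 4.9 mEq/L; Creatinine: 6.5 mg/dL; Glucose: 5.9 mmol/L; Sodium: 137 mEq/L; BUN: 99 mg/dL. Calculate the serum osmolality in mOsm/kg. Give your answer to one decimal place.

Calculated osmolality = 2·Na + glucose + BUN/2.8
= 2·137 + 5.9 + 99/2.8
= 274 + 5.90 + 35.36
= 315.26 mOsm/kg

315.3 mOsm/kg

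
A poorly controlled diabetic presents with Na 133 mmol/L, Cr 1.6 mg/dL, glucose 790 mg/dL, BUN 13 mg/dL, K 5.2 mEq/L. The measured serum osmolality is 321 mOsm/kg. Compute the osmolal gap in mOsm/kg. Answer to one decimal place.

6.5 mOsm/kg

Calculated osmolality = 2·Na + glucose/18 + BUN/2.8
= 2·133 + 790/18 + 13/2.8
= 266 + 43.89 + 4.64
= 314.53 mOsm/kg ≈ 314.5 mOsm/kg
Osmolar gap = measured − calculated = 321 − 314.5 = 6.5 mOsm/kg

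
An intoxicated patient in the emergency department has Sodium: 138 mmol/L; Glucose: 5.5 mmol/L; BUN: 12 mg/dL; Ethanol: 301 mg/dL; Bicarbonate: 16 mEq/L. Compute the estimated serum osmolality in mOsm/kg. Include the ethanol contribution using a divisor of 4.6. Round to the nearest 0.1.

Calculated osmolality = 2·Na + glucose + BUN/2.8 + ethanol/4.6
= 2·138 + 5.5 + 12/2.8 + 301/4.6
= 276 + 5.50 + 4.29 + 65.43
= 351.22 mOsm/kg

351.2 mOsm/kg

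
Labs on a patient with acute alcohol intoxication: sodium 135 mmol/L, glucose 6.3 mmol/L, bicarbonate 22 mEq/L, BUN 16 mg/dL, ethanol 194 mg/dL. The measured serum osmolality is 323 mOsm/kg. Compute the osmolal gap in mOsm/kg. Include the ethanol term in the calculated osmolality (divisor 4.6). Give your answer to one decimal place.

Calculated osmolality = 2·Na + glucose + BUN/2.8 + ethanol/4.6
= 2·135 + 6.3 + 16/2.8 + 194/4.6
= 270 + 6.30 + 5.71 + 42.17
= 324.18 mOsm/kg ≈ 324.2 mOsm/kg
Osmolar gap = measured − calculated = 323 − 324.2 = -1.2 mOsm/kg

-1.2 mOsm/kg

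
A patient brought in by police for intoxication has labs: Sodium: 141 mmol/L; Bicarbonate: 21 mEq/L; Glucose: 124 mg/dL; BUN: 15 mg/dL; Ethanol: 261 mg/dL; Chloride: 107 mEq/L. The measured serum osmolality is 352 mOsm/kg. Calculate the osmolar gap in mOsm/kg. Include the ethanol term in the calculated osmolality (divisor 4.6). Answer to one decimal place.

1.0 mOsm/kg

Calculated osmolality = 2·Na + glucose/18 + BUN/2.8 + ethanol/4.6
= 2·141 + 124/18 + 15/2.8 + 261/4.6
= 282 + 6.89 + 5.36 + 56.74
= 350.99 mOsm/kg ≈ 351.0 mOsm/kg
Osmolar gap = measured − calculated = 352 − 351.0 = 1.0 mOsm/kg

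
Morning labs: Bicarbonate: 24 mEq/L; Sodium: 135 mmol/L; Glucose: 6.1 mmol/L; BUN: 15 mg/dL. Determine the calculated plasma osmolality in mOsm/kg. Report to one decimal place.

Calculated osmolality = 2·Na + glucose + BUN/2.8
= 2·135 + 6.1 + 15/2.8
= 270 + 6.10 + 5.36
= 281.46 mOsm/kg

281.5 mOsm/kg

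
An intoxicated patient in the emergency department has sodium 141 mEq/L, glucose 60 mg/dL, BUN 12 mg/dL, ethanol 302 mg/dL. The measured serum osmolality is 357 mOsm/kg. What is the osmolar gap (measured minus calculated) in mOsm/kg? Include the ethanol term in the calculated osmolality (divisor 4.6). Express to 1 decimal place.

Calculated osmolality = 2·Na + glucose/18 + BUN/2.8 + ethanol/4.6
= 2·141 + 60/18 + 12/2.8 + 302/4.6
= 282 + 3.33 + 4.29 + 65.65
= 355.27 mOsm/kg ≈ 355.3 mOsm/kg
Osmolar gap = measured − calculated = 357 − 355.3 = 1.7 mOsm/kg

1.7 mOsm/kg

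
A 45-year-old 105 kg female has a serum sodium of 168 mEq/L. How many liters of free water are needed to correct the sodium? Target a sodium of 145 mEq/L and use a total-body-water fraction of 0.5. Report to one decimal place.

8.3 L

TBW = 0.5 · 105 = 52.5 L
Free water deficit = TBW · (Na/145 − 1)
= 52.5 · (168/145 − 1)
= 52.5 · 0.1586
= 8.33 L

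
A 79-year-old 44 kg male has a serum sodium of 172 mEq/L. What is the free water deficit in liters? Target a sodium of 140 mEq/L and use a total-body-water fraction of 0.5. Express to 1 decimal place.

TBW = 0.5 · 44 = 22 L
Free water deficit = TBW · (Na/140 − 1)
= 22 · (172/140 − 1)
= 22 · 0.2286
= 5.03 L

5.0 L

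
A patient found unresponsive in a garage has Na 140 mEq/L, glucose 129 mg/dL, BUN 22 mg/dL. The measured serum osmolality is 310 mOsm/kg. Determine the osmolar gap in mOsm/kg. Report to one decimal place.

15.0 mOsm/kg

Calculated osmolality = 2·Na + glucose/18 + BUN/2.8
= 2·140 + 129/18 + 22/2.8
= 280 + 7.17 + 7.86
= 295.03 mOsm/kg ≈ 295.0 mOsm/kg
Osmolar gap = measured − calculated = 310 − 295.0 = 15.0 mOsm/kg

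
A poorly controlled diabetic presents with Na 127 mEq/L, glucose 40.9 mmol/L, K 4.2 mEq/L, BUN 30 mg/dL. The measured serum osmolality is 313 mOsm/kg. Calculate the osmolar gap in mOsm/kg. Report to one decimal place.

Calculated osmolality = 2·Na + glucose + BUN/2.8
= 2·127 + 40.9 + 30/2.8
= 254 + 40.90 + 10.71
= 305.61 mOsm/kg ≈ 305.6 mOsm/kg
Osmolar gap = measured − calculated = 313 − 305.6 = 7.4 mOsm/kg

7.4 mOsm/kg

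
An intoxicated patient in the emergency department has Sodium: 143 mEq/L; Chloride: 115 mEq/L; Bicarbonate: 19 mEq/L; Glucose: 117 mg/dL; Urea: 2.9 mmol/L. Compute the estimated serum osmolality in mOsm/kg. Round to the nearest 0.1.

295.4 mOsm/kg

Calculated osmolality = 2·Na + glucose/18 + urea
= 2·143 + 117/18 + 2.9
= 286 + 6.50 + 2.90
= 295.4 mOsm/kg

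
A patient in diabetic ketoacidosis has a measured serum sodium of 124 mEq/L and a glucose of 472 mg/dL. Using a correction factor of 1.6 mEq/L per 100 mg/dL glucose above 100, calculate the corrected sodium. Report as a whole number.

130 mEq/L

Corrected Na = measured Na + 1.6 · (glucose − 100)/100
= 124 + 1.6 · (472 − 100)/100
= 124 + 6
= 130 mEq/L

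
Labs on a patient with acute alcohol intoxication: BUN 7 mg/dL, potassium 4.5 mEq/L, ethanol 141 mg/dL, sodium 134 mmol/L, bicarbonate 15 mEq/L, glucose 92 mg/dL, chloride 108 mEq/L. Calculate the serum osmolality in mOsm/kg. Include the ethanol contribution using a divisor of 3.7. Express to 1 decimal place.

Calculated osmolality = 2·Na + glucose/18 + BUN/2.8 + ethanol/3.7
= 2·134 + 92/18 + 7/2.8 + 141/3.7
= 268 + 5.11 + 2.50 + 38.11
= 313.72 mOsm/kg

313.7 mOsm/kg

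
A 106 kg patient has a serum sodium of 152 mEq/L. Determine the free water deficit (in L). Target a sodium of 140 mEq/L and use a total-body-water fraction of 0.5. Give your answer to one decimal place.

4.5 L

TBW = 0.5 · 106 = 53 L
Free water deficit = TBW · (Na/140 − 1)
= 53 · (152/140 − 1)
= 53 · 0.0857
= 4.54 L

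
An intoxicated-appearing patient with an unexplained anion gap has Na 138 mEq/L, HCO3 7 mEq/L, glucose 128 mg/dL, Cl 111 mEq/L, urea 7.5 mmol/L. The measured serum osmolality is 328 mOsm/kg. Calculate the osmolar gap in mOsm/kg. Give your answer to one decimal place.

Calculated osmolality = 2·Na + glucose/18 + urea
= 2·138 + 128/18 + 7.5
= 276 + 7.11 + 7.50
= 290.61 mOsm/kg ≈ 290.6 mOsm/kg
Osmolar gap = measured − calculated = 328 − 290.6 = 37.4 mOsm/kg

37.4 mOsm/kg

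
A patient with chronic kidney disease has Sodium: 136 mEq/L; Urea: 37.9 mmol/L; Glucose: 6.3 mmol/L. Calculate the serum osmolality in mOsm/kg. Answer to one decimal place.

Calculated osmolality = 2·Na + glucose + urea
= 2·136 + 6.3 + 37.9
= 272 + 6.30 + 37.90
= 316.2 mOsm/kg

316.2 mOsm/kg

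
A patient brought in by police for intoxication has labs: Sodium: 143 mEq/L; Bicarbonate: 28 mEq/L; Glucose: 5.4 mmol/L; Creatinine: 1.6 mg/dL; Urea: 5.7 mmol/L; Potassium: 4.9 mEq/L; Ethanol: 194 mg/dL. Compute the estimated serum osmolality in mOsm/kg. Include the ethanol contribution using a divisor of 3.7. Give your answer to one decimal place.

Calculated osmolality = 2·Na + glucose + urea + ethanol/3.7
= 2·143 + 5.4 + 5.7 + 194/3.7
= 286 + 5.40 + 5.70 + 52.43
= 349.53 mOsm/kg

349.5 mOsm/kg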